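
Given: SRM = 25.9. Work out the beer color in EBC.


EBC = SRM · 1.97
EBC = 25.9 · 1.97

51.0230 EBC


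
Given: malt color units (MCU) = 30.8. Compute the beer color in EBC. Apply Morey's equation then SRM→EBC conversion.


SRM = 1.4922·MCU^0.6859;  EBC = SRM·1.97
SRM = 1.4922·30.8^0.6859 = 15.6612
EBC = 15.6612·1.97

30.8525 EBC


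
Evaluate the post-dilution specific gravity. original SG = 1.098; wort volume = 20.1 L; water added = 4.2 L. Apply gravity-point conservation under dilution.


SG_new = 1 + (SG_old − 1)·V_old/(V_old + V_water)
pts = (1.098 − 1)·1000·20.1/(20.1 + 4.2) = 81.0617
SG_new = 1 + 81.0617/1000

1.0811


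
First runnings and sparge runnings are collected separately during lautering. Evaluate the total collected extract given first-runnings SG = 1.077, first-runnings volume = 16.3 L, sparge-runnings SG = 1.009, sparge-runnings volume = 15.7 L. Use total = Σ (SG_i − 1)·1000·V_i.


first = (1.077 − 1)·1000·16.3 = 1255.1000
sparge = (1.009 − 1)·1000·15.7 = 141.3000
total = 1255.1000 + 141.3000

1396.4000 gravity·L


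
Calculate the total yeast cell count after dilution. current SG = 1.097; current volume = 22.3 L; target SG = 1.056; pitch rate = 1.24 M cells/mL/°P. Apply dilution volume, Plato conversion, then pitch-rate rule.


V_w = V·((SG_c−1)/(SG_t−1)−1);  °P = 259 − 259/SG_t;  cells = rate·(V+V_w)·°P
V_w = 22.3·((1.097−1)/(1.056−1)−1) = 16.3268
V_final = 22.3 + 16.3268 = 38.6268
°P = 259 − 259/1.056 = 13.7348
cells = 1.24·38.6268·13.7348

657.8610 billion cells


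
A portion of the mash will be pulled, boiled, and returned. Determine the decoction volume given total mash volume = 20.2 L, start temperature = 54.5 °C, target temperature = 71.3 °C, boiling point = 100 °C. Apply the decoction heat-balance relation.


V_dec = V_total·(T_target − T_start)/(T_boil − T_start)
V_dec = 20.2·(71.3 − 54.5)/(100 − 54.5)

7.4585 L


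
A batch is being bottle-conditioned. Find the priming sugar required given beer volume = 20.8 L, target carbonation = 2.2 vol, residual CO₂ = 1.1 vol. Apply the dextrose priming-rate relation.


sugar = (target − residual)·4.0·V
sugar = (2.2 − 1.1)·4.0·20.8

91.5200 g


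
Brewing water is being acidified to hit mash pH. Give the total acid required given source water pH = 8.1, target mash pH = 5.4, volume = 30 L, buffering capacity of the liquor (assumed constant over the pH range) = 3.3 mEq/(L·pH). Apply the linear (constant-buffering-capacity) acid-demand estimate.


acid = buffering capacity · (pH_source − pH_target) · V
acid = 3.3 · (8.1 − 5.4) · 30

267.3000 mEq


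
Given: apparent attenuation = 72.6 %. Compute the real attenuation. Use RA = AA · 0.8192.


RA = 72.6 · 0.8192

59.4739 %


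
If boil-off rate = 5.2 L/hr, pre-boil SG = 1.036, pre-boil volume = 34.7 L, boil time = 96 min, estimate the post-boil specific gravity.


V_post = V_pre − rate·(t/60);  SG_post = 1 + (SG_pre−1)·V_pre/V_post
V_post = 34.7 − 5.2·(96/60) = 26.3800
SG_post = 1 + (1.036 − 1)·34.7/26.3800

1.0474


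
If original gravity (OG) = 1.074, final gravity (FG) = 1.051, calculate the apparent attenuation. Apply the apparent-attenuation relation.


AA = (OG − FG)/(OG − 1) · 100
AA = (1.074 − 1.051)/(1.074 − 1) · 100

31.0811 %


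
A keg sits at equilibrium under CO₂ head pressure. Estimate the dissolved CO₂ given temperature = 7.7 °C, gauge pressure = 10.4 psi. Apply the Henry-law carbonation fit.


vols = (P + 14.695)·(0.01821 + 0.09011·e^(−0.04·T))
vols = (10.4 + 14.695)·(0.01821 + 0.09011·e^(−0.04·7.7))

2.1189 volumes


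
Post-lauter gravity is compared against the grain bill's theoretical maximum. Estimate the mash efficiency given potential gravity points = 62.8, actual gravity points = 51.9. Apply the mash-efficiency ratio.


efficiency = actual / potential × 100
efficiency = 51.9 / 62.8 × 100

82.6433 %


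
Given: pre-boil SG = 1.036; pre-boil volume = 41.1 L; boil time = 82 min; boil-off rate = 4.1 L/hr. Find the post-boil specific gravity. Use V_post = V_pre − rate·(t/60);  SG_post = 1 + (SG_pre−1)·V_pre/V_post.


V_post = 41.1 − 4.1·(82/60) = 35.4967
SG_post = 1 + (1.036 − 1)·41.1/35.4967

1.0417


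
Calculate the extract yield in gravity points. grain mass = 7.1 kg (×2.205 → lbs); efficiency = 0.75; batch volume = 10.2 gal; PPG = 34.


points = lbs × PPG × eff / vol
lbs = 7.1 × 2.205 = 15.6555
points = 15.6555 × 34 × 0.75 / 10.2

39.1388 points


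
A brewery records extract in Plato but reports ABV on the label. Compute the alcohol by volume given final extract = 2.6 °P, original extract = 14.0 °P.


SG = 259/(259 − P);  ABV = (OG − FG)·131.25
OG = 259/(259 − 14.0) = 1.0571
FG = 259/(259 − 2.6) = 1.0101
ABV = (1.0571 − 1.0101)·131.25

6.1691 % ABV


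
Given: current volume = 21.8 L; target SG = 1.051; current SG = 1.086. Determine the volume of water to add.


V_water = V·((SG_curr − 1)/(SG_target − 1) − 1)
V_water = 21.8·((1.086 − 1)/(1.051 − 1) − 1)

14.9608 L


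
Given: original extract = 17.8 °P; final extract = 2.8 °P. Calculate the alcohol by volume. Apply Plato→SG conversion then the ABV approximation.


SG = 259/(259 − P);  ABV = (OG − FG)·131.25
OG = 259/(259 − 17.8) = 1.0738
FG = 259/(259 − 2.8) = 1.0109
ABV = (1.0738 − 1.0109)·131.25

8.2515 % ABV


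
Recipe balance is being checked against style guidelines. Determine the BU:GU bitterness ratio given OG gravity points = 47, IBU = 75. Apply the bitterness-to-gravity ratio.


BU:GU = IBU / OG_points
BU:GU = 75 / 47

1.5957


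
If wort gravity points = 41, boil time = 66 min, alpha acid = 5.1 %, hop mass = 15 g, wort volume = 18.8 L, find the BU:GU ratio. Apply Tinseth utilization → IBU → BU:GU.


U = 1.65·0.000125^(GP/1000)·(1−e^(−0.04t))/4.15;  IBU = (α/100)·m·U·1000/V;  BU:GU = IBU/GP
U = 1.65·0.000125^(41/1000)·(1−e^(−0.04·66))/4.15 = 0.2554
IBU = (5.1/100)·15·0.2554·1000/18.8 = 10.3934
BU:GU = 10.3934/41

0.2535


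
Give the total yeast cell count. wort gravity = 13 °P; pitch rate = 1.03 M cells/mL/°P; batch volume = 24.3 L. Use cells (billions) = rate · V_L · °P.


cells = 1.03 · 24.3 · 13

325.3770 billion cells


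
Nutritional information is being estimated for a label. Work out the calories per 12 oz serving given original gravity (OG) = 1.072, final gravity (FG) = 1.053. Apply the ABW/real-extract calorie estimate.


ABW = (OG−FG)·131.25·0.79/FG;  °P = 259 − 259/SG (for OG→OE and FG→AE);  RE = 0.1808·OE + 0.8192·AE;  Cal = (6.9·ABW + 4·(RE−0.1))·FG·3.55
ABW = (1.072 − 1.053)·131.25·0.79/1.053 = 1.8709
OE = 259 − 259/1.072 = 17.3955 °P
AE = 259 − 259/1.053 = 13.0361 °P
RE = 0.1808·17.3955 + 0.8192·13.0361 = 13.8243 °P
Cal = (6.9·1.8709 + 4·(13.8243−0.1))·1.053·3.55

253.4702 kcal


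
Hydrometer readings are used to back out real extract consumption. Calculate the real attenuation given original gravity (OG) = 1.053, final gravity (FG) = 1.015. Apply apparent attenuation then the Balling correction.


AA = (OG−FG)/(OG−1)·100;  RA = AA·0.8192
AA = (1.053 − 1.015)/(1.053 − 1)·100 = 71.6981
RA = 71.6981·0.8192

58.7351 %


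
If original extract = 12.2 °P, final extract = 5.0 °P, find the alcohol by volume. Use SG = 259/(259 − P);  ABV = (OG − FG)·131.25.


OG = 259/(259 − 12.2) = 1.0494
FG = 259/(259 − 5.0) = 1.0197
ABV = (1.0494 − 1.0197)·131.25

3.9044 % ABV


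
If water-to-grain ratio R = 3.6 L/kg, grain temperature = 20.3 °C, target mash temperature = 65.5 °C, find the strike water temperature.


T_strike = (0.41/R)·(T_mash − T_grain) + T_mash
T_strike = (0.41/3.6)·(65.5 − 20.3) + 65.5

70.6478 °C


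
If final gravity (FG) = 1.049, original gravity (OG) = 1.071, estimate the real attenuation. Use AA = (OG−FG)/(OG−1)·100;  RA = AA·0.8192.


AA = (1.071 − 1.049)/(1.071 − 1)·100 = 30.9859
RA = 30.9859·0.8192

25.3837 %


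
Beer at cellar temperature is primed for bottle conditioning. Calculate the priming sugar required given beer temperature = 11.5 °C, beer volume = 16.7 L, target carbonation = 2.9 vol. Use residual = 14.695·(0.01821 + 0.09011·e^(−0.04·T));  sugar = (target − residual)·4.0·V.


residual = 14.695·(0.01821 + 0.09011·e^(−0.04·11.5)) = 1.1035
sugar = (2.9 − 1.1035)·4.0·16.7

120.0048 g


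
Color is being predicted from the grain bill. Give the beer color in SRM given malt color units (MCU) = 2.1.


SRM = 1.4922 · MCU^0.6859
SRM = 1.4922 · 2.1^0.6859

2.4822 SRM


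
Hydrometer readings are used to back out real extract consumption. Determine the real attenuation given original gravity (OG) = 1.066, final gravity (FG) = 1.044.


AA = (OG−FG)/(OG−1)·100;  RA = AA·0.8192
AA = (1.066 − 1.044)/(1.066 − 1)·100 = 33.3333
RA = 33.3333·0.8192

27.3067 %


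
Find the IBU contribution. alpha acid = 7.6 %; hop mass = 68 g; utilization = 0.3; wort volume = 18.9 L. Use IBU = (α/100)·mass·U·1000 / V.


IBU = (7.6/100)·68·0.3·1000 / 18.9

82.0317 IBU


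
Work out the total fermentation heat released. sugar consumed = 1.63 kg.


Q = m_sugar · 590 kJ/kg
Q = 1.63 · 590

961.7000 kJ


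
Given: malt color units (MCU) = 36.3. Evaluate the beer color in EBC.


SRM = 1.4922·MCU^0.6859;  EBC = SRM·1.97
SRM = 1.4922·36.3^0.6859 = 17.5294
EBC = 17.5294·1.97

34.5329 EBC


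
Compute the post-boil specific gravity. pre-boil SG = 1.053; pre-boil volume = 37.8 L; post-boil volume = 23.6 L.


SG_post = 1 + (SG_pre − 1)·V_pre/V_post
pts_pre = (1.053 − 1)·1000 = 53.0000
pts_post = 53.0000·37.8/23.6 = 84.8898
SG_post = 1 + 84.8898/1000

1.0849


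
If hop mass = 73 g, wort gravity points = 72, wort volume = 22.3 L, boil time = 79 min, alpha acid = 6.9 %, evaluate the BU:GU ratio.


U = 1.65·0.000125^(GP/1000)·(1−e^(−0.04t))/4.15;  IBU = (α/100)·m·U·1000/V;  BU:GU = IBU/GP
U = 1.65·0.000125^(72/1000)·(1−e^(−0.04·79))/4.15 = 0.1993
IBU = (6.9/100)·73·0.1993·1000/22.3 = 45.0249
BU:GU = 45.0249/72

0.6253


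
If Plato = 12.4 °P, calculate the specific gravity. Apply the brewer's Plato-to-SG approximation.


SG = 259/(259 − P)
SG = 259/(259 − 12.4)

1.0503


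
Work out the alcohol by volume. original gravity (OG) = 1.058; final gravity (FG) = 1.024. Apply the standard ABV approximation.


ABV = (OG − FG) · 131.25
ABV = (1.058 − 1.024) · 131.25

4.4625 % ABV


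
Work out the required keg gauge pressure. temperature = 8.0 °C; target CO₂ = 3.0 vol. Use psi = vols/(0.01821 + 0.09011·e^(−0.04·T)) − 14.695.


psi = 3.0/(0.01821 + 0.09011·e^(−0.04·8.0)) − 14.695

21.1716 psi


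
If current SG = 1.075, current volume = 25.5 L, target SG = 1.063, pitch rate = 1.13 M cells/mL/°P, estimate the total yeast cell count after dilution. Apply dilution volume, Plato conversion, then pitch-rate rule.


V_w = V·((SG_c−1)/(SG_t−1)−1);  °P = 259 − 259/SG_t;  cells = rate·(V+V_w)·°P
V_w = 25.5·((1.075−1)/(1.063−1)−1) = 4.8571
V_final = 25.5 + 4.8571 = 30.3571
°P = 259 − 259/1.063 = 15.3500
cells = 1.13·30.3571·15.3500

526.5582 billion cells


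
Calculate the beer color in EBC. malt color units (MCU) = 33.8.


SRM = 1.4922·MCU^0.6859;  EBC = SRM·1.97
SRM = 1.4922·33.8^0.6859 = 16.6921
EBC = 16.6921·1.97

32.8834 EBC


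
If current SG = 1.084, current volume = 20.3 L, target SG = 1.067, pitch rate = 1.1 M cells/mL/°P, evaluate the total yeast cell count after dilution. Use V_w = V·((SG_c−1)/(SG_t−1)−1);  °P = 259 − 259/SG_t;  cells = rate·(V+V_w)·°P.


V_w = 20.3·((1.084−1)/(1.067−1)−1) = 5.1507
V_final = 20.3 + 5.1507 = 25.4507
°P = 259 − 259/1.067 = 16.2634
cells = 1.1·25.4507·16.2634

455.3060 billion cells


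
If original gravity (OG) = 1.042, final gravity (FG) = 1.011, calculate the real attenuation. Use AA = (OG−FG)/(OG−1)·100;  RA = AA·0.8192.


AA = (1.042 − 1.011)/(1.042 − 1)·100 = 73.8095
RA = 73.8095·0.8192

60.4648 %


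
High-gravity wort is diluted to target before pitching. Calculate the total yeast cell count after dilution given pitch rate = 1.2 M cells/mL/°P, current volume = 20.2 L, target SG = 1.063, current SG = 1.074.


V_w = V·((SG_c−1)/(SG_t−1)−1);  °P = 259 − 259/SG_t;  cells = rate·(V+V_w)·°P
V_w = 20.2·((1.074−1)/(1.063−1)−1) = 3.5270
V_final = 20.2 + 3.5270 = 23.7270
°P = 259 − 259/1.063 = 15.3500
cells = 1.2·23.7270·15.3500

437.0497 billion cells


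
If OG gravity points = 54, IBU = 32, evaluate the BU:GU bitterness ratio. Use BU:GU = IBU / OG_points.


BU:GU = 32 / 54

0.5926


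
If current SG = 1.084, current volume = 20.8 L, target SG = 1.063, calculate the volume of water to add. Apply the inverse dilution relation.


V_water = V·((SG_curr − 1)/(SG_target − 1) − 1)
V_water = 20.8·((1.084 − 1)/(1.063 − 1) − 1)

6.9333 L


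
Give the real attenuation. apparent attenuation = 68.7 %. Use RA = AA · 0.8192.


RA = 68.7 · 0.8192

56.2790 %


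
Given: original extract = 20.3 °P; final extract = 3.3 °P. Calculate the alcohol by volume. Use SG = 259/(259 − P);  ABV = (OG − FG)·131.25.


OG = 259/(259 − 20.3) = 1.0850
FG = 259/(259 − 3.3) = 1.0129
ABV = (1.0850 − 1.0129)·131.25

9.4681 % ABV


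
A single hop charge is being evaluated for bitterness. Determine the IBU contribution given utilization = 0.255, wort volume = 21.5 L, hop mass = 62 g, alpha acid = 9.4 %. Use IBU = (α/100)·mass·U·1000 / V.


IBU = (9.4/100)·62·0.255·1000 / 21.5

69.1228 IBU


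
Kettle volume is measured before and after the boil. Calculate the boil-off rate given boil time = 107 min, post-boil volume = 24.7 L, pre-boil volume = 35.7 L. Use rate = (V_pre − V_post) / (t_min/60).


rate = (35.7 − 24.7) / (107/60)

6.1682 L/hr


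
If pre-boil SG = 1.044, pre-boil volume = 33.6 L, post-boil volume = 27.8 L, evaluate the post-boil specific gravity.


SG_post = 1 + (SG_pre − 1)·V_pre/V_post
pts_pre = (1.044 − 1)·1000 = 44.0000
pts_post = 44.0000·33.6/27.8 = 53.1799
SG_post = 1 + 53.1799/1000

1.0532


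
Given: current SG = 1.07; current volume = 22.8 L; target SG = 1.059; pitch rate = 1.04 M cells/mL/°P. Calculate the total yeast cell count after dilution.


V_w = V·((SG_c−1)/(SG_t−1)−1);  °P = 259 − 259/SG_t;  cells = rate·(V+V_w)·°P
V_w = 22.8·((1.07−1)/(1.059−1)−1) = 4.2508
V_final = 22.8 + 4.2508 = 27.0508
°P = 259 − 259/1.059 = 14.4297
cells = 1.04·27.0508·14.4297

405.9476 billion cells


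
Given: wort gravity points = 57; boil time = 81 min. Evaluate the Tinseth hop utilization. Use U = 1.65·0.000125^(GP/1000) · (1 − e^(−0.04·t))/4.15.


bigness = 1.65·0.000125^(57/1000) = 0.9886
boil_factor = (1 − e^(−0.04·81))/4.15 = 0.2315
U = 0.9886 · 0.2315

0.2289


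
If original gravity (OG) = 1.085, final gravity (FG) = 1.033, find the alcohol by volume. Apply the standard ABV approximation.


ABV = (OG − FG) · 131.25
ABV = (1.085 − 1.033) · 131.25

6.8250 % ABV


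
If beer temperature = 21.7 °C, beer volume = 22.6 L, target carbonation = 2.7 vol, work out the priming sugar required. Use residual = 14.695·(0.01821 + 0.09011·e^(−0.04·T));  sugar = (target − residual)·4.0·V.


residual = 14.695·(0.01821 + 0.09011·e^(−0.04·21.7)) = 0.8235
sugar = (2.7 − 0.8235)·4.0·22.6

169.6385 g


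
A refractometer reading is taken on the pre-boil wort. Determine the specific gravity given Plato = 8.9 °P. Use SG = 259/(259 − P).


SG = 259/(259 − 8.9)

1.0356


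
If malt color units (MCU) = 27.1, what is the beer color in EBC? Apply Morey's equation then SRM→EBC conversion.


SRM = 1.4922·MCU^0.6859;  EBC = SRM·1.97
SRM = 1.4922·27.1^0.6859 = 14.3450
EBC = 14.3450·1.97

28.2597 EBC


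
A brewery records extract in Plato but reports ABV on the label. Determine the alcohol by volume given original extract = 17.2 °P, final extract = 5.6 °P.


SG = 259/(259 − P);  ABV = (OG − FG)·131.25
OG = 259/(259 − 17.2) = 1.0711
FG = 259/(259 − 5.6) = 1.0221
ABV = (1.0711 − 1.0221)·131.25

6.4357 % ABV


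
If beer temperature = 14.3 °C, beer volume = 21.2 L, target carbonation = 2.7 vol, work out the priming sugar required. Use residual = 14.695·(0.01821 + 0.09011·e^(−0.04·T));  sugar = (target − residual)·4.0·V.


residual = 14.695·(0.01821 + 0.09011·e^(−0.04·14.3)) = 1.0149
sugar = (2.7 − 1.0149)·4.0·21.2

142.8923 g


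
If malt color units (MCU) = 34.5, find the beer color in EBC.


SRM = 1.4922·MCU^0.6859;  EBC = SRM·1.97
SRM = 1.4922·34.5^0.6859 = 16.9284
EBC = 16.9284·1.97

33.3490 EBC


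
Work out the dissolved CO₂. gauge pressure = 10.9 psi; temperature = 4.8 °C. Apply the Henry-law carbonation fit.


vols = (P + 14.695)·(0.01821 + 0.09011·e^(−0.04·T))
vols = (10.9 + 14.695)·(0.01821 + 0.09011·e^(−0.04·4.8))

2.3695 volumes


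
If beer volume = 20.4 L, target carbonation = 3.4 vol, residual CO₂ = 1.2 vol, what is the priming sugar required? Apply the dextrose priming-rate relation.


sugar = (target − residual)·4.0·V
sugar = (3.4 − 1.2)·4.0·20.4

179.5200 g


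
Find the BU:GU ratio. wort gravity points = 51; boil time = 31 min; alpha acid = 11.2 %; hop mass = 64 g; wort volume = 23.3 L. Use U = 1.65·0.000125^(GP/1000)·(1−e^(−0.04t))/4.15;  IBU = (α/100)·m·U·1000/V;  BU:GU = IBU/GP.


U = 1.65·0.000125^(51/1000)·(1−e^(−0.04·31))/4.15 = 0.1787
IBU = (11.2/100)·64·0.1787·1000/23.3 = 54.9611
BU:GU = 54.9611/51

1.0777


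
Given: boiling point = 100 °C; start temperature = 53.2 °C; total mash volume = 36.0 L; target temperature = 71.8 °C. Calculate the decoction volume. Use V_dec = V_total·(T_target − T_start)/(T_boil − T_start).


V_dec = 36.0·(71.8 − 53.2)/(100 − 53.2)

14.3077 L


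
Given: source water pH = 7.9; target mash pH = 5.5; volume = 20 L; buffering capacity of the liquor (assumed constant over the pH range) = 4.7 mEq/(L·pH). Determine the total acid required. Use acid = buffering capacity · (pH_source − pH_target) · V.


acid = 4.7 · (7.9 − 5.5) · 20

225.6000 mEq


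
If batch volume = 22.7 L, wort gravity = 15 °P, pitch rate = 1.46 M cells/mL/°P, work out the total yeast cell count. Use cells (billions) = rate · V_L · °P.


cells = 1.46 · 22.7 · 15

497.1300 billion cells


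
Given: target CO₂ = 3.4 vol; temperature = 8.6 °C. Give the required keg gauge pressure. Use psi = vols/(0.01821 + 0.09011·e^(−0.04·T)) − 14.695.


psi = 3.4/(0.01821 + 0.09011·e^(−0.04·8.6)) − 14.695

26.7222 psi


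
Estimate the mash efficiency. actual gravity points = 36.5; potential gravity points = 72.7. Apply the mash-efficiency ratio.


efficiency = actual / potential × 100
efficiency = 36.5 / 72.7 × 100

50.2063 %


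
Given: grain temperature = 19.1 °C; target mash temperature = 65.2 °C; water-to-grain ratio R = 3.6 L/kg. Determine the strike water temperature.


T_strike = (0.41/R)·(T_mash − T_grain) + T_mash
T_strike = (0.41/3.6)·(65.2 − 19.1) + 65.2

70.4503 °C


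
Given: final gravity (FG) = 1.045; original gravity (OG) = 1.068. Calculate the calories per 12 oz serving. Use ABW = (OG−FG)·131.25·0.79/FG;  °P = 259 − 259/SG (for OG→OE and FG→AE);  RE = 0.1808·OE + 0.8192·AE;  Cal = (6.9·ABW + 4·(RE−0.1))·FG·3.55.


ABW = (1.068 − 1.045)·131.25·0.79/1.045 = 2.2821
OE = 259 − 259/1.068 = 16.4906 °P
AE = 259 − 259/1.045 = 11.1531 °P
RE = 0.1808·16.4906 + 0.8192·11.1531 = 12.1181 °P
Cal = (6.9·2.2821 + 4·(12.1181−0.1))·1.045·3.55

236.7531 kcal


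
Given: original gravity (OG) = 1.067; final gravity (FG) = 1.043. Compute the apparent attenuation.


AA = (OG − FG)/(OG − 1) · 100
AA = (1.067 − 1.043)/(1.067 − 1) · 100

35.8209 %


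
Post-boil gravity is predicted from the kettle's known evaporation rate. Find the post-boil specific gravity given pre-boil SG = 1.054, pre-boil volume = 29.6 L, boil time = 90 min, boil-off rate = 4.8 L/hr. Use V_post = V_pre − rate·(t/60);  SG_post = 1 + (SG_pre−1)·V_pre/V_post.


V_post = 29.6 − 4.8·(90/60) = 22.4000
SG_post = 1 + (1.054 − 1)·29.6/22.4000

1.0714


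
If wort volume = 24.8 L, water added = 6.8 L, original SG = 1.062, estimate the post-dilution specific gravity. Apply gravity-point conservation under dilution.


SG_new = 1 + (SG_old − 1)·V_old/(V_old + V_water)
pts = (1.062 − 1)·1000·24.8/(24.8 + 6.8) = 48.6582
SG_new = 1 + 48.6582/1000

1.0487


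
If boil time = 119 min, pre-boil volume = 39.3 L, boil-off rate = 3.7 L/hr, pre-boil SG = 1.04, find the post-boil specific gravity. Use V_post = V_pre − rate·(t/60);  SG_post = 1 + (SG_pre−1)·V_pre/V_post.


V_post = 39.3 − 3.7·(119/60) = 31.9617
SG_post = 1 + (1.04 − 1)·39.3/31.9617

1.0492


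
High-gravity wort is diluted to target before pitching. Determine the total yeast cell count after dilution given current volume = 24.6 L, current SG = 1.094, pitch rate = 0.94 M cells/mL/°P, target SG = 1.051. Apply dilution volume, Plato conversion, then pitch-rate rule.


V_w = V·((SG_c−1)/(SG_t−1)−1);  °P = 259 − 259/SG_t;  cells = rate·(V+V_w)·°P
V_w = 24.6·((1.094−1)/(1.051−1)−1) = 20.7412
V_final = 24.6 + 20.7412 = 45.3412
°P = 259 − 259/1.051 = 12.5680
cells = 0.94·45.3412·12.5680

535.6583 billion cells


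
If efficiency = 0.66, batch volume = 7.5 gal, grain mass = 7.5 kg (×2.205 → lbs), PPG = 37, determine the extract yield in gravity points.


points = lbs × PPG × eff / vol
lbs = 7.5 × 2.205 = 16.5375
points = 16.5375 × 37 × 0.66 / 7.5

53.8461 points


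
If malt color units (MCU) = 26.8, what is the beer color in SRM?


SRM = 1.4922 · MCU^0.6859
SRM = 1.4922 · 26.8^0.6859

14.2359 SRM


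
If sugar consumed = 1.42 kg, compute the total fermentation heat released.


Q = m_sugar · 590 kJ/kg
Q = 1.42 · 590

837.8000 kJ


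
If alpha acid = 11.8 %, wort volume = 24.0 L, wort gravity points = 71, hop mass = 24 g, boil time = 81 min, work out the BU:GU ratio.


U = 1.65·0.000125^(GP/1000)·(1−e^(−0.04t))/4.15;  IBU = (α/100)·m·U·1000/V;  BU:GU = IBU/GP
U = 1.65·0.000125^(71/1000)·(1−e^(−0.04·81))/4.15 = 0.2018
IBU = (11.8/100)·24·0.2018·1000/24.0 = 23.8148
BU:GU = 23.8148/71

0.3354


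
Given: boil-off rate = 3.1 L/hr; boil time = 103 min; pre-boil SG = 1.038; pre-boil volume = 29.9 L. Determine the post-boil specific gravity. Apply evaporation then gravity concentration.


V_post = V_pre − rate·(t/60);  SG_post = 1 + (SG_pre−1)·V_pre/V_post
V_post = 29.9 − 3.1·(103/60) = 24.5783
SG_post = 1 + (1.038 − 1)·29.9/24.5783

1.0462


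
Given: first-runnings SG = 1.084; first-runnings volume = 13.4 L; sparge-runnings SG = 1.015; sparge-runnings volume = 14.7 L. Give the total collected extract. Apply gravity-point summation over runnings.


total = Σ (SG_i − 1)·1000·V_i
first = (1.084 − 1)·1000·13.4 = 1125.6000
sparge = (1.015 − 1)·1000·14.7 = 220.5000
total = 1125.6000 + 220.5000

1346.1000 gravity·L


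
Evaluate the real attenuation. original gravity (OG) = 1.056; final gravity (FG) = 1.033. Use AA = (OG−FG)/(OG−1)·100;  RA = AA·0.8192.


AA = (1.056 − 1.033)/(1.056 − 1)·100 = 41.0714
RA = 41.0714·0.8192

33.6457 %


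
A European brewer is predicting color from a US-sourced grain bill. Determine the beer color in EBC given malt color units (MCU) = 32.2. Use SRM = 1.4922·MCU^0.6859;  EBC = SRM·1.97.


SRM = 1.4922·32.2^0.6859 = 16.1460
EBC = 16.1460·1.97

31.8077 EBC


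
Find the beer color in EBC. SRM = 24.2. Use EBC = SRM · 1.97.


EBC = 24.2 · 1.97

47.6740 EBC


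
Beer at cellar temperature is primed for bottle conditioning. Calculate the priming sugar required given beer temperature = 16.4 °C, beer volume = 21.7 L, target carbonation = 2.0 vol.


residual = 14.695·(0.01821 + 0.09011·e^(−0.04·T));  sugar = (target − residual)·4.0·V
residual = 14.695·(0.01821 + 0.09011·e^(−0.04·16.4)) = 0.9547
sugar = (2.0 − 0.9547)·4.0·21.7

90.7289 g


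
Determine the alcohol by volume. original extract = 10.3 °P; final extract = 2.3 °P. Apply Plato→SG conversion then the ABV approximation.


SG = 259/(259 − P);  ABV = (OG − FG)·131.25
OG = 259/(259 − 10.3) = 1.0414
FG = 259/(259 − 2.3) = 1.0090
ABV = (1.0414 − 1.0090)·131.25

4.2598 % ABV


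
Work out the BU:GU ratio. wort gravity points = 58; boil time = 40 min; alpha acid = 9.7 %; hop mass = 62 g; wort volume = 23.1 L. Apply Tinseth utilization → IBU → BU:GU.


U = 1.65·0.000125^(GP/1000)·(1−e^(−0.04t))/4.15;  IBU = (α/100)·m·U·1000/V;  BU:GU = IBU/GP
U = 1.65·0.000125^(58/1000)·(1−e^(−0.04·40))/4.15 = 0.1884
IBU = (9.7/100)·62·0.1884·1000/23.1 = 49.0532
BU:GU = 49.0532/58

0.8457


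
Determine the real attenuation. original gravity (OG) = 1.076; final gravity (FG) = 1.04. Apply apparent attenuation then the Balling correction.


AA = (OG−FG)/(OG−1)·100;  RA = AA·0.8192
AA = (1.076 − 1.04)/(1.076 − 1)·100 = 47.3684
RA = 47.3684·0.8192

38.8042 %


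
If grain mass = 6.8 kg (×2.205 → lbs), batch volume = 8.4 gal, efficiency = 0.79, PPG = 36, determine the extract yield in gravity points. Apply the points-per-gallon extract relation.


points = lbs × PPG × eff / vol
lbs = 6.8 × 2.205 = 14.9940
points = 14.9940 × 36 × 0.79 / 8.4

50.7654 points


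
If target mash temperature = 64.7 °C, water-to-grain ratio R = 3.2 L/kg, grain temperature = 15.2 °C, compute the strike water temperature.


T_strike = (0.41/R)·(T_mash − T_grain) + T_mash
T_strike = (0.41/3.2)·(64.7 − 15.2) + 64.7

71.0422 °C


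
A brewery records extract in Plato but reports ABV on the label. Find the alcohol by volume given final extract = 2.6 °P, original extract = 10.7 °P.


SG = 259/(259 − P);  ABV = (OG − FG)·131.25
OG = 259/(259 − 10.7) = 1.0431
FG = 259/(259 − 2.6) = 1.0101
ABV = (1.0431 − 1.0101)·131.25

4.3250 % ABV


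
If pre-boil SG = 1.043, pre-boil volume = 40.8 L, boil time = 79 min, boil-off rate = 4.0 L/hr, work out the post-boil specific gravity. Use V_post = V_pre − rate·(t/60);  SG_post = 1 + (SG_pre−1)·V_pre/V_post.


V_post = 40.8 − 4.0·(79/60) = 35.5333
SG_post = 1 + (1.043 − 1)·40.8/35.5333

1.0494


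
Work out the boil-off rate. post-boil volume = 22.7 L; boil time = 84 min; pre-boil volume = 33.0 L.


rate = (V_pre − V_post) / (t_min/60)
rate = (33.0 − 22.7) / (84/60)

7.3571 L/hr


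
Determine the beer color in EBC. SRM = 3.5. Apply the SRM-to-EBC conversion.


EBC = SRM · 1.97
EBC = 3.5 · 1.97

6.8950 EBC


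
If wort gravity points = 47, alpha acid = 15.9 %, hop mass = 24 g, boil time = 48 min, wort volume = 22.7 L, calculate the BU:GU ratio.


U = 1.65·0.000125^(GP/1000)·(1−e^(−0.04t))/4.15;  IBU = (α/100)·m·U·1000/V;  BU:GU = IBU/GP
U = 1.65·0.000125^(47/1000)·(1−e^(−0.04·48))/4.15 = 0.2224
IBU = (15.9/100)·24·0.2224·1000/22.7 = 37.3871
BU:GU = 37.3871/47

0.7955


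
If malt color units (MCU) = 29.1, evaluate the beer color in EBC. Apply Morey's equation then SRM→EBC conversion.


SRM = 1.4922·MCU^0.6859;  EBC = SRM·1.97
SRM = 1.4922·29.1^0.6859 = 15.0630
EBC = 15.0630·1.97

29.6741 EBC


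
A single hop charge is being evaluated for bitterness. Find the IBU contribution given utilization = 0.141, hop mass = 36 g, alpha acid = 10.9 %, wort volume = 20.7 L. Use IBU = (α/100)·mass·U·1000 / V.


IBU = (10.9/100)·36·0.141·1000 / 20.7

26.7287 IBU


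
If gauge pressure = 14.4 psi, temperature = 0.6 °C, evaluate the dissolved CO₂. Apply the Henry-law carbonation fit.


vols = (P + 14.695)·(0.01821 + 0.09011·e^(−0.04·T))
vols = (14.4 + 14.695)·(0.01821 + 0.09011·e^(−0.04·0.6))

3.0894 volumes


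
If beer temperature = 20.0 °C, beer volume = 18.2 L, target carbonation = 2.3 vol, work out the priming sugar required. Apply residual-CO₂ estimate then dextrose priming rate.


residual = 14.695·(0.01821 + 0.09011·e^(−0.04·T));  sugar = (target − residual)·4.0·V
residual = 14.695·(0.01821 + 0.09011·e^(−0.04·20.0)) = 0.8626
sugar = (2.3 − 0.8626)·4.0·18.2

104.6440 g


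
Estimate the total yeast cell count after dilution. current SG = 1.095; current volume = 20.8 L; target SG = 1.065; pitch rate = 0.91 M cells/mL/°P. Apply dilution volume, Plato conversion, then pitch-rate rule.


V_w = V·((SG_c−1)/(SG_t−1)−1);  °P = 259 − 259/SG_t;  cells = rate·(V+V_w)·°P
V_w = 20.8·((1.095−1)/(1.065−1)−1) = 9.6000
V_final = 20.8 + 9.6000 = 30.4000
°P = 259 − 259/1.065 = 15.8075
cells = 0.91·30.4000·15.8075

437.2990 billion cells


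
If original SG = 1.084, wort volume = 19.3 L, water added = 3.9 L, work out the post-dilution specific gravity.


SG_new = 1 + (SG_old − 1)·V_old/(V_old + V_water)
pts = (1.084 − 1)·1000·19.3/(19.3 + 3.9) = 69.8793
SG_new = 1 + 69.8793/1000

1.0699


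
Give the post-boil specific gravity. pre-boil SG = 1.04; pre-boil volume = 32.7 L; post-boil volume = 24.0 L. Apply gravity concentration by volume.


SG_post = 1 + (SG_pre − 1)·V_pre/V_post
pts_pre = (1.04 − 1)·1000 = 40.0000
pts_post = 40.0000·32.7/24.0 = 54.5000
SG_post = 1 + 54.5000/1000

1.0545


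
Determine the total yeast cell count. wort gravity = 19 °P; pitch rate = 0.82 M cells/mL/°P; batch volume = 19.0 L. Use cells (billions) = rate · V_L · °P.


cells = 0.82 · 19.0 · 19

296.0200 billion cells


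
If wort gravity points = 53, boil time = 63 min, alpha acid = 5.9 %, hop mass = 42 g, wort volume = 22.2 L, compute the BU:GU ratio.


U = 1.65·0.000125^(GP/1000)·(1−e^(−0.04t))/4.15;  IBU = (α/100)·m·U·1000/V;  BU:GU = IBU/GP
U = 1.65·0.000125^(53/1000)·(1−e^(−0.04·63))/4.15 = 0.2271
IBU = (5.9/100)·42·0.2271·1000/22.2 = 25.3449
BU:GU = 25.3449/53

0.4782


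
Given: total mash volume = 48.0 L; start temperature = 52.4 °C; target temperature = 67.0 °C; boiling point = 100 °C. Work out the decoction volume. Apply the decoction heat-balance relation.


V_dec = V_total·(T_target − T_start)/(T_boil − T_start)
V_dec = 48.0·(67.0 − 52.4)/(100 − 52.4)

14.7227 L


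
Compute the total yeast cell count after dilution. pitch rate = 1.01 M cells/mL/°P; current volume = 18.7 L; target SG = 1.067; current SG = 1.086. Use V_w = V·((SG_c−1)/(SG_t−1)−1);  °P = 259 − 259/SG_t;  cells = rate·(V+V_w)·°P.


V_w = 18.7·((1.086−1)/(1.067−1)−1) = 5.3030
V_final = 18.7 + 5.3030 = 24.0030
°P = 259 − 259/1.067 = 16.2634
cells = 1.01·24.0030·16.2634

394.2728 billion cells


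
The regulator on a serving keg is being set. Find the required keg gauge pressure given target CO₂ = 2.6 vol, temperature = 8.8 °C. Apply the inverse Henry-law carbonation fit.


psi = vols/(0.01821 + 0.09011·e^(−0.04·T)) − 14.695
psi = 2.6/(0.01821 + 0.09011·e^(−0.04·8.8)) − 14.695

17.1746 psi


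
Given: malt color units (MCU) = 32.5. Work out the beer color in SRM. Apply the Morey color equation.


SRM = 1.4922 · MCU^0.6859
SRM = 1.4922 · 32.5^0.6859

16.2490 SRM


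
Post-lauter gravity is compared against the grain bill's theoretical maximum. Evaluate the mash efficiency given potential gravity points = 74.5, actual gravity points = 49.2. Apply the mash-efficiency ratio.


efficiency = actual / potential × 100
efficiency = 49.2 / 74.5 × 100

66.0403 %


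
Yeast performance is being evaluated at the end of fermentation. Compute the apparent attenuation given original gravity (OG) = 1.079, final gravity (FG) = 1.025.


AA = (OG − FG)/(OG − 1) · 100
AA = (1.079 − 1.025)/(1.079 − 1) · 100

68.3544 %


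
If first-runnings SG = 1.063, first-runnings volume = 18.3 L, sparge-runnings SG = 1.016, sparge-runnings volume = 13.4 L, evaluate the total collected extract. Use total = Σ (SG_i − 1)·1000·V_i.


first = (1.063 − 1)·1000·18.3 = 1152.9000
sparge = (1.016 − 1)·1000·13.4 = 214.4000
total = 1152.9000 + 214.4000

1367.3000 gravity·L


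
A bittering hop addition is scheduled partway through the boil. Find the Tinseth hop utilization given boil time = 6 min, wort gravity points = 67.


U = 1.65·0.000125^(GP/1000) · (1 − e^(−0.04·t))/4.15
bigness = 1.65·0.000125^(67/1000) = 0.9036
boil_factor = (1 − e^(−0.04·6))/4.15 = 0.0514
U = 0.9036 · 0.0514

0.0465


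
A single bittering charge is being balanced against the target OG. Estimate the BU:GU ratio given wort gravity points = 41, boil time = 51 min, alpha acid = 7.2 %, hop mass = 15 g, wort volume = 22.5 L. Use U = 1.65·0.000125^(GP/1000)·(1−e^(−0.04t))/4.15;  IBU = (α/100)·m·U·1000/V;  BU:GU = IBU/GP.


U = 1.65·0.000125^(41/1000)·(1−e^(−0.04·51))/4.15 = 0.2393
IBU = (7.2/100)·15·0.2393·1000/22.5 = 11.4856
BU:GU = 11.4856/41

0.2801


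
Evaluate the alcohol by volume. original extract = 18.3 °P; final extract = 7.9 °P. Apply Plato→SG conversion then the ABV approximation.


SG = 259/(259 − P);  ABV = (OG − FG)·131.25
OG = 259/(259 − 18.3) = 1.0760
FG = 259/(259 − 7.9) = 1.0315
ABV = (1.0760 − 1.0315)·131.25

5.8494 % ABV


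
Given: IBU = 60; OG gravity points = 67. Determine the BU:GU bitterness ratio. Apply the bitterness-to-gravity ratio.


BU:GU = IBU / OG_points
BU:GU = 60 / 67

0.8955


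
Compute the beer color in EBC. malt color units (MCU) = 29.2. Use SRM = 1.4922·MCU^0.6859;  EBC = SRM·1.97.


SRM = 1.4922·29.2^0.6859 = 15.0985
EBC = 15.0985·1.97

29.7440 EBC


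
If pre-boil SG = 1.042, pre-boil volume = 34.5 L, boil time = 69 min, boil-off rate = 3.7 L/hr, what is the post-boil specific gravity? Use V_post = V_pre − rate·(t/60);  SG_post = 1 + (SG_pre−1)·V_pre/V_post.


V_post = 34.5 − 3.7·(69/60) = 30.2450
SG_post = 1 + (1.042 − 1)·34.5/30.2450

1.0479


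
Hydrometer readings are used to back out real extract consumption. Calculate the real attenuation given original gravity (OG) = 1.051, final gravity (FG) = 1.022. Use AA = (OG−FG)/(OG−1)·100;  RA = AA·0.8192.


AA = (1.051 − 1.022)/(1.051 − 1)·100 = 56.8627
RA = 56.8627·0.8192

46.5820 %


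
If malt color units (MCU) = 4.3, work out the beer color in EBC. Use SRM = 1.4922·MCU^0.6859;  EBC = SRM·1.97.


SRM = 1.4922·4.3^0.6859 = 4.0581
EBC = 4.0581·1.97

7.9945 EBC


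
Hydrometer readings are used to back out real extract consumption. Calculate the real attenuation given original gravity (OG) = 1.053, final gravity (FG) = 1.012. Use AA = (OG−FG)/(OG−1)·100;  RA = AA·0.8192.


AA = (1.053 − 1.012)/(1.053 − 1)·100 = 77.3585
RA = 77.3585·0.8192

63.3721 %


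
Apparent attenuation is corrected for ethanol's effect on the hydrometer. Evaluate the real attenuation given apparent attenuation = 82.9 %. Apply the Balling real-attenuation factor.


RA = AA · 0.8192
RA = 82.9 · 0.8192

67.9117 %


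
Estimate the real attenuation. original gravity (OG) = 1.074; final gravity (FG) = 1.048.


AA = (OG−FG)/(OG−1)·100;  RA = AA·0.8192
AA = (1.074 − 1.048)/(1.074 − 1)·100 = 35.1351
RA = 35.1351·0.8192

28.7827 %


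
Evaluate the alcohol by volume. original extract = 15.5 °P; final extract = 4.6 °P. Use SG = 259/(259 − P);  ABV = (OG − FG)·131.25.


OG = 259/(259 − 15.5) = 1.0637
FG = 259/(259 − 4.6) = 1.0181
ABV = (1.0637 − 1.0181)·131.25

5.9815 % ABV


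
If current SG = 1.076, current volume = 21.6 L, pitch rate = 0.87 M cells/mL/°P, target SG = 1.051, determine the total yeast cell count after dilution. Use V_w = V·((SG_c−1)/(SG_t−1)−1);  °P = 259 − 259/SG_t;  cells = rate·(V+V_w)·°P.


V_w = 21.6·((1.076−1)/(1.051−1)−1) = 10.5882
V_final = 21.6 + 10.5882 = 32.1882
°P = 259 − 259/1.051 = 12.5680
cells = 0.87·32.1882·12.5680

351.9522 billion cells


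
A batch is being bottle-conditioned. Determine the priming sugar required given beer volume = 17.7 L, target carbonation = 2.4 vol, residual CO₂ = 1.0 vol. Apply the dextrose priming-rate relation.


sugar = (target − residual)·4.0·V
sugar = (2.4 − 1.0)·4.0·17.7

99.1200 g


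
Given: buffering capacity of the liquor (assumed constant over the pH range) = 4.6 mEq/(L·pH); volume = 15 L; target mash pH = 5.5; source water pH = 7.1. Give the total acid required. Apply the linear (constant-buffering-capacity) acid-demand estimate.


acid = buffering capacity · (pH_source − pH_target) · V
acid = 4.6 · (7.1 − 5.5) · 15

110.4000 mEq


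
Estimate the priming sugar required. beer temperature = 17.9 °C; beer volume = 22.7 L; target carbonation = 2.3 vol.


residual = 14.695·(0.01821 + 0.09011·e^(−0.04·T));  sugar = (target − residual)·4.0·V
residual = 14.695·(0.01821 + 0.09011·e^(−0.04·17.9)) = 0.9147
sugar = (2.3 − 0.9147)·4.0·22.7

125.7834 g


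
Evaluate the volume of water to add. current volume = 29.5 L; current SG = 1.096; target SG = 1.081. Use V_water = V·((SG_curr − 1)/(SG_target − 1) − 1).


V_water = 29.5·((1.096 − 1)/(1.081 − 1) − 1)

5.4630 L


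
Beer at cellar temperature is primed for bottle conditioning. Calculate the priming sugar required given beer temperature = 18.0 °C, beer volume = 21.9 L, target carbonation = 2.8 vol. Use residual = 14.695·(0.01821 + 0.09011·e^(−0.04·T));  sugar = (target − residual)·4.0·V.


residual = 14.695·(0.01821 + 0.09011·e^(−0.04·18.0)) = 0.9121
sugar = (2.8 − 0.9121)·4.0·21.9

165.3768 g


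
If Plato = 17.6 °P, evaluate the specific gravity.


SG = 259/(259 − P)
SG = 259/(259 − 17.6)

1.0729


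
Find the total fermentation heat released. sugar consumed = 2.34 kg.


Q = m_sugar · 590 kJ/kg
Q = 2.34 · 590

1380.6000 kJ


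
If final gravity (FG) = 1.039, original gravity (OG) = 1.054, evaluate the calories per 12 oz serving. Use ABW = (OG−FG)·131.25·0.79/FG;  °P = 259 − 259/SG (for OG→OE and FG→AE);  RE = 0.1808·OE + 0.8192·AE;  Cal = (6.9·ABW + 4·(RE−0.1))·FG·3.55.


ABW = (1.054 − 1.039)·131.25·0.79/1.039 = 1.4969
OE = 259 − 259/1.054 = 13.2694 °P
AE = 259 − 259/1.039 = 9.7218 °P
RE = 0.1808·13.2694 + 0.8192·9.7218 = 10.3633 °P
Cal = (6.9·1.4969 + 4·(10.3633−0.1))·1.039·3.55

189.5194 kcal


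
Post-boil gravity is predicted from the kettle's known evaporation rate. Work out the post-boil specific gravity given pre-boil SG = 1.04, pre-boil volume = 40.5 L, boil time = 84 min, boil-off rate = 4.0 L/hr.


V_post = V_pre − rate·(t/60);  SG_post = 1 + (SG_pre−1)·V_pre/V_post
V_post = 40.5 − 4.0·(84/60) = 34.9000
SG_post = 1 + (1.04 − 1)·40.5/34.9000

1.0464


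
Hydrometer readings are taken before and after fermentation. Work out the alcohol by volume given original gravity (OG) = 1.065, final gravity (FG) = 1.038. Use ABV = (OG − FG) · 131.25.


ABV = (1.065 − 1.038) · 131.25

3.5437 % ABV


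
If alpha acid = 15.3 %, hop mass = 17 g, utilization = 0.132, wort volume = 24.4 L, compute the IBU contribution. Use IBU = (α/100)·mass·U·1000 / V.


IBU = (15.3/100)·17·0.132·1000 / 24.4

14.0710 IBU


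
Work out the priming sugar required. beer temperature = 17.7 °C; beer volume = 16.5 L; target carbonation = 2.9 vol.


residual = 14.695·(0.01821 + 0.09011·e^(−0.04·T));  sugar = (target − residual)·4.0·V
residual = 14.695·(0.01821 + 0.09011·e^(−0.04·17.7)) = 0.9199
sugar = (2.9 − 0.9199)·4.0·16.5

130.6854 g
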